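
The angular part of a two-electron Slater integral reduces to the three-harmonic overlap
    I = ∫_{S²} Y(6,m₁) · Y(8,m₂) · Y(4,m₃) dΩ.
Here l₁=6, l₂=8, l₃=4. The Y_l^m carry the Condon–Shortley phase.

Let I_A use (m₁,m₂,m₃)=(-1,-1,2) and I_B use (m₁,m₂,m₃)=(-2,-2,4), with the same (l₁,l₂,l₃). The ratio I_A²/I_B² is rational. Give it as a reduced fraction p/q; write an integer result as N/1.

Same 6,8,4: normalisation and zero-m 3j drop out of the ratio.
A: Δ: 10! 2! 6! / 19! → 1/23279256; sum: t=5:−1/1382400 t=6:+1/2073600 t=7:−1/43545600 = -23/87091200; 3j²(6 8 4; -1 -1 2) = Δ·Π!·Σ² = 2645/554268  (sign -1)
B: Δ: 10! 2! 6! / 19! → 1/23279256; sum: t=6:+1/24883200 = 1/24883200; 3j²(6 8 4; -2 -2 4) = Δ·Π!·Σ² = 980/138567  (sign +1)
I_A²/I_B² = (2645/554268)/(980/138567) = 529/784

529/784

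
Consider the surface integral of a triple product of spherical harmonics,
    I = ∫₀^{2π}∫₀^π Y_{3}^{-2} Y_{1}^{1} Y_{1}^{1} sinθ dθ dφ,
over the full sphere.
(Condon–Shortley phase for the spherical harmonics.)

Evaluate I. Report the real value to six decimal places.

0.000000

|3−1|≤1≤3+1 violated ⇒ I = 0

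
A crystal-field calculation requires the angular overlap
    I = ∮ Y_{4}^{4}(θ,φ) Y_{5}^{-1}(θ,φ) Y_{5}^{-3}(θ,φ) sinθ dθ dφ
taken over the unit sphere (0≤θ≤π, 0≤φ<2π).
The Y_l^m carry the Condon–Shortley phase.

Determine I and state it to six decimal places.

-0.168084

Rules hold: Σm=0, L=14 even, 1≤5≤9.
N = 9·11·11 = 1089
Δ = 4!·4!·6!/15! = 1/3153150
Racah Σ t=0..4: t=0:+1/69120 t=1:−1/1728 t=2:+1/576 t=3:−1/1728 t=4:+1/69120 = 7/11520
⇒ 3j(4 5 5; 0 0 0)² = 2/143, sgn -1
Racah Σ t=0..0: t=0:+1/27648 = 1/27648
⇒ 3j(4 5 5; 4 -1 -3)² = 10/429, sgn +1
4πI² = N·(3j₀)²·(3jₘ)² = 60/169
I = -1·√(0.35503/4π) = -0.16808437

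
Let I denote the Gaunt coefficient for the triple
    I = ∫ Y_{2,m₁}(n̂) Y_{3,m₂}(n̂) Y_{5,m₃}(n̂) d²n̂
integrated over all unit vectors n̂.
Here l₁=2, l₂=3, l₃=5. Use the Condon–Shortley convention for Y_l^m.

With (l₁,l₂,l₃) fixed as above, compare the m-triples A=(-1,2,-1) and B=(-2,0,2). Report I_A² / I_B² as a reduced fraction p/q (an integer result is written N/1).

Same 2,3,5: normalisation and zero-m 3j drop out of the ratio.
A: Δ: 0! 4! 6! / 11! → 1/2310; sum: t=0:+1/720 = 1/720; 3j²(2 3 5; -1 2 -1) = Δ·Π!·Σ² = 4/385  (sign +1)
B: Δ: 0! 4! 6! / 11! → 1/2310; sum: t=0:+1/864 = 1/864; 3j²(2 3 5; -2 0 2) = Δ·Π!·Σ² = 1/66  (sign -1)
I_A²/I_B² = (4/385)/(1/66) = 24/35

24/35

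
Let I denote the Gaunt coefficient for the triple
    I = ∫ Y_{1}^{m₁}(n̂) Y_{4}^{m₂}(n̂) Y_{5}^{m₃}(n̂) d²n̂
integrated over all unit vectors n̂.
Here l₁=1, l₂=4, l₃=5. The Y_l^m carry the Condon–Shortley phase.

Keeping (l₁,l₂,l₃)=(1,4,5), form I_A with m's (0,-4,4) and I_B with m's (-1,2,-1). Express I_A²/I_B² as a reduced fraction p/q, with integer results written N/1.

3/2

Shared (l₁,l₂,l₃)=(1,4,5): N and (l;000)² cancel in I_A²/I_B².
A: Δ = 0!·2!·8!/11! = 1/495; Racah Σ t=0..0: t=0:+1/40320 = 1/40320; ⇒ 3j(1 4 5; 0 -4 4)² = 1/55, sgn -1
B: Δ = 0!·2!·8!/11! = 1/495; Racah Σ t=0..0: t=0:+1/2880 = 1/2880; ⇒ 3j(1 4 5; -1 2 -1)² = 2/165, sgn +1
I_A²/I_B² = (1/55)/(2/165) = 3/2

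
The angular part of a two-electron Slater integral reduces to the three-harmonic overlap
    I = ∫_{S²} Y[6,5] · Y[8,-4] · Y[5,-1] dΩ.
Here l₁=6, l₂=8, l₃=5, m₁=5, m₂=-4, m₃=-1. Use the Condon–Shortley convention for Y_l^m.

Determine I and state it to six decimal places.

Σlᵢ=19 odd — θ-integrand is odd under cosθ→−cosθ; I=0

0.000000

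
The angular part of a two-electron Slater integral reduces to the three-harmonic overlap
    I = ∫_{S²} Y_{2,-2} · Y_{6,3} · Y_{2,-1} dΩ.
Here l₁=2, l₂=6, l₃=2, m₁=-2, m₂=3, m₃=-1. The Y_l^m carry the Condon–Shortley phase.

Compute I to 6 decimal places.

0.000000

|2−6|≤2≤2+6 violated ⇒ I = 0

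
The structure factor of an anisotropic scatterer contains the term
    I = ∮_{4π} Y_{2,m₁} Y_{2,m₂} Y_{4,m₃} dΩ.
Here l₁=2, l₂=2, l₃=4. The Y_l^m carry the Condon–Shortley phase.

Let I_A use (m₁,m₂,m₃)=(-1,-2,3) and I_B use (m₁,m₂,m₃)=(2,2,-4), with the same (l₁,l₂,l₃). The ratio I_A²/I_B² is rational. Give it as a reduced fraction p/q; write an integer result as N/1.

Shared (l₁,l₂,l₃)=(2,2,4): N and (l;000)² cancel in I_A²/I_B².
A: Δ = 0!·4!·4!/9! = 1/630; Racah Σ t=0..0: t=0:+1/144 = 1/144; ⇒ 3j(2 2 4; -1 -2 3)² = 1/18, sgn -1
B: Δ = 0!·4!·4!/9! = 1/630; Racah Σ t=0..0: t=0:+1/576 = 1/576; ⇒ 3j(2 2 4; 2 2 -4)² = 1/9, sgn +1
I_A²/I_B² = (1/18)/(1/9) = 1/2

1/2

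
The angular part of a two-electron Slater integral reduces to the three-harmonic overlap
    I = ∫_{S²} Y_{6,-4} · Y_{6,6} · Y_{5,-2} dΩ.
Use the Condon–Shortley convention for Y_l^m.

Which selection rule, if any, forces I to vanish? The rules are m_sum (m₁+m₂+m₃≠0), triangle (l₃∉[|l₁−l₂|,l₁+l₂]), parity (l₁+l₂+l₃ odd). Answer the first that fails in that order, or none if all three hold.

Σmᵢ = 0  ✓
l₃∈[|l₁−l₂|,l₁+l₂]=[0,12], have l₃=5  ✓
Σlᵢ = 17 ⇒ odd  ✗

parity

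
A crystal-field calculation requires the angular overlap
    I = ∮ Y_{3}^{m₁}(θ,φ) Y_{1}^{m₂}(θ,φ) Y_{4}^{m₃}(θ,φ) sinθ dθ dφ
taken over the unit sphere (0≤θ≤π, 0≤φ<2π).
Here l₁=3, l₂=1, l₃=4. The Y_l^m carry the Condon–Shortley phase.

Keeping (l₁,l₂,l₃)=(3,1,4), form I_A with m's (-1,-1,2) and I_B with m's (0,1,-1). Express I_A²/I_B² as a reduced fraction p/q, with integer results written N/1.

3/2

Shared (l₁,l₂,l₃)=(3,1,4): N and (l;000)² cancel in I_A²/I_B².
A: Δ = 0!·6!·2!/9! = 1/252; Racah Σ t=0..0: t=0:+1/96 = 1/96; ⇒ 3j(3 1 4; -1 -1 2)² = 5/84, sgn +1
B: Δ = 0!·6!·2!/9! = 1/252; Racah Σ t=0..0: t=0:+1/72 = 1/72; ⇒ 3j(3 1 4; 0 1 -1)² = 5/126, sgn -1
I_A²/I_B² = (5/84)/(5/126) = 3/2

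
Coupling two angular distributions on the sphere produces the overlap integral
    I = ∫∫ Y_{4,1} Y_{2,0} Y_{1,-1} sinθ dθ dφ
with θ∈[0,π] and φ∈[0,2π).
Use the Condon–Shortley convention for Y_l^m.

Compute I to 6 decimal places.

|4−2|≤1≤4+2 violated ⇒ I = 0

0.000000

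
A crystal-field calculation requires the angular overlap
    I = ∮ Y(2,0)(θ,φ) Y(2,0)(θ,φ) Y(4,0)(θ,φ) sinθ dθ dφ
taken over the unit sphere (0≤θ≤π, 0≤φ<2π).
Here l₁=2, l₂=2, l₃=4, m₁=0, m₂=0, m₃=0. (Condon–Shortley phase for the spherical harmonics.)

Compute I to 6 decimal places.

0.241796

Checks pass: Σm=0; 8 even; l₃=4∈[0,4].
(2·2+1)(2·2+1)(2·4+1) = 225
Δ: 0! 4! 4! / 9! → 1/630
sum: t=0:+1/16 = 1/16
3j²(2 2 4; 0 0 0) = Δ·Π!·Σ² = 2/35  (sign +1)
(m-triple is (0,0,0) — same symbol as above.)
combine: 4πI² = 225·2/35·2/35 = 36/49
take √, sign +1: I = 0.24179554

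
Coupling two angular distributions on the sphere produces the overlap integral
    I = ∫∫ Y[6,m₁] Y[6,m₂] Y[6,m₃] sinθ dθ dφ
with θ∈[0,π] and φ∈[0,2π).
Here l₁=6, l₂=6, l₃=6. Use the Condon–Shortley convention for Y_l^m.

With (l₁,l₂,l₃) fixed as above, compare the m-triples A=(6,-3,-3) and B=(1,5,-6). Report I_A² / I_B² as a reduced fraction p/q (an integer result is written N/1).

Same 6,6,6: normalisation and zero-m 3j drop out of the ratio.
A: Δ: 6! 6! 6! / 19! → 1/325909584; sum: t=0:+1/18662400 = 1/18662400; 3j²(6 6 6; 6 -3 -3) = Δ·Π!·Σ² = 84/4199  (sign -1)
B: Δ: 6! 6! 6! / 19! → 1/325909584; sum: t=5:−1/62208000 = -1/62208000; 3j²(6 6 6; 1 5 -6) = Δ·Π!·Σ² = 77/8398  (sign -1)
I_A²/I_B² = (84/4199)/(77/8398) = 24/11

24/11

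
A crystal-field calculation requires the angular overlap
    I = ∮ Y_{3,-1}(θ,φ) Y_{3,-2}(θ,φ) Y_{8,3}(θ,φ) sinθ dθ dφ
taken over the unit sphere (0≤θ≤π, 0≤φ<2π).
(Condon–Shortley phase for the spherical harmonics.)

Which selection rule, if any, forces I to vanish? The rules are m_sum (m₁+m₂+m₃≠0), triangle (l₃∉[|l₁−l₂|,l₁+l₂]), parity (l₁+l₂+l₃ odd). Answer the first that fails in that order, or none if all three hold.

Σmᵢ = 0  ✓
l₃∈[|l₁−l₂|,l₁+l₂]=[0,6], have l₃=8  ✗
Σlᵢ = 14 ⇒ even

triangle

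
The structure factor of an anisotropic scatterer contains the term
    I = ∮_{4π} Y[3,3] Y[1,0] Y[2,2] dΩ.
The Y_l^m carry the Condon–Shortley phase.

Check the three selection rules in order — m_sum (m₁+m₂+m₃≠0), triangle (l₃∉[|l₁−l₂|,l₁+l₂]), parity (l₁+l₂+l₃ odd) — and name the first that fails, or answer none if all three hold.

m_sum

Σmᵢ = 5  ✗
l₃∈[|l₁−l₂|,l₁+l₂]=[2,4], have l₃=2
Σlᵢ = 6 ⇒ even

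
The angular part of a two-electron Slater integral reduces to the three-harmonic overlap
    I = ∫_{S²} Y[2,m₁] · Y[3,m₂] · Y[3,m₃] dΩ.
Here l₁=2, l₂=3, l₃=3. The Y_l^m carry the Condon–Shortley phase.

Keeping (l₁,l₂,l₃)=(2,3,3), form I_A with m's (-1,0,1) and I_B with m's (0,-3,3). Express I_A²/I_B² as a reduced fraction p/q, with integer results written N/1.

2/25

l's match ⇒ only the (l;m) 3-j factors differ between A and B.
A: triangle coeff Δ(2,3,3) = 1/3780; Σ_t [1,2]: t=1:−1/8 t=2:+1/12 = -1/24; (3j)²=1/210 [(2 3 3; -1 0 1)], sign=-1
B: triangle coeff Δ(2,3,3) = 1/3780; Σ_t [0,0]: t=0:+1/96 = 1/96; (3j)²=5/84 [(2 3 3; 0 -3 3)], sign=+1
I_A²/I_B² = (1/210)/(5/84) = 2/25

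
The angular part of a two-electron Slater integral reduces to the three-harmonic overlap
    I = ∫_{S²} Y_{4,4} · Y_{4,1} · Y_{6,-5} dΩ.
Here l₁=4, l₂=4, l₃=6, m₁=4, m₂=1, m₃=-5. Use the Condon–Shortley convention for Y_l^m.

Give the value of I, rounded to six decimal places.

Checks pass: Σm=0; 14 even; l₃=6∈[0,8].
(2·4+1)(2·4+1)(2·6+1) = 1053
Δ: 2! 6! 6! / 15! → 1/1261260
sum: t=0:+1/4608 t=1:−1/1296 t=2:+1/4608 = -7/20736
3j²(4 4 6; 0 0 0) = Δ·Π!·Σ² = 20/1287  (sign -1)
sum: t=0:+1/172800 = 1/172800
3j²(4 4 6; 4 1 -5) = Δ·Π!·Σ² = 2/65  (sign -1)
combine: 4πI² = 1053·20/1287·2/65 = 72/143
take √, sign +1: I = 0.20016738

0.200167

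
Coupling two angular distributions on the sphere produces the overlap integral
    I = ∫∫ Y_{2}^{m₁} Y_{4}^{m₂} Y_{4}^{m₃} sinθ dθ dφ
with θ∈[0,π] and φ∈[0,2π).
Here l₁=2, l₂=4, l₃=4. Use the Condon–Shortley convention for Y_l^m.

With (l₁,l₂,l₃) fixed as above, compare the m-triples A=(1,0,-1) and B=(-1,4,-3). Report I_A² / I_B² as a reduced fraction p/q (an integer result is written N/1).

l's match ⇒ only the (l;m) 3-j factors differ between A and B.
A: triangle coeff Δ(2,4,4) = 1/13860; Σ_t [0,1]: t=0:+1/96 t=1:−1/72 = -1/288; (3j)²=1/462 [(2 4 4; 1 0 -1)], sign=+1
B: triangle coeff Δ(2,4,4) = 1/13860; Σ_t [2,2]: t=2:+1/1440 = 1/1440; (3j)²=7/165 [(2 4 4; -1 4 -3)], sign=-1
I_A²/I_B² = (1/462)/(7/165) = 5/98

5/98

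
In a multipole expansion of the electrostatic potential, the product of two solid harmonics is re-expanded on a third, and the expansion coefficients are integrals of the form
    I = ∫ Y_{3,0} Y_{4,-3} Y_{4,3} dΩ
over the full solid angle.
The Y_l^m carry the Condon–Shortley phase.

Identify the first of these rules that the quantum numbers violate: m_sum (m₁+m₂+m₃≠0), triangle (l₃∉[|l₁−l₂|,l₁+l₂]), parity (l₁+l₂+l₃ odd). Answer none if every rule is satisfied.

m₁+m₂+m₃ = 0 − 3 + 3 = 0  ✓
triangle: |3−4|=1 ≤ l₃=4 ≤ 3+4=7  ✓
parity: l₁+l₂+l₃ = 11 is odd  ✗

parity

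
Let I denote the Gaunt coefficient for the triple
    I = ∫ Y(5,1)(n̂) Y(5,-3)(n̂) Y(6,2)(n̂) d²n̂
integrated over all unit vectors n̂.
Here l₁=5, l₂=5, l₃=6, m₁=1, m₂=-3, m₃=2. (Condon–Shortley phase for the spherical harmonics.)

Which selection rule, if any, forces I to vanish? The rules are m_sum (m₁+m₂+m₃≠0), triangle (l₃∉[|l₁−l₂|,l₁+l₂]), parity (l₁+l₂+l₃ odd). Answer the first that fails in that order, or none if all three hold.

none

m₁+m₂+m₃ = 1 − 3 + 2 = 0  ✓
triangle: |5−5|=0 ≤ l₃=6 ≤ 5+5=10  ✓
parity: l₁+l₂+l₃ = 16 is even  ✓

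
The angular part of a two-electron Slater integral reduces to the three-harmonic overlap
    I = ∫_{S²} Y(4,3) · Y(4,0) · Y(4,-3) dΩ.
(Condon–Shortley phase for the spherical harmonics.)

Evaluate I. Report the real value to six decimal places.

0.159788

Checks pass: Σm=0; 12 even; l₃=4∈[0,8].
(2·4+1)(2·4+1)(2·4+1) = 729
Δ: 4! 4! 4! / 13! → 1/450450
sum: t=0:+1/13824 t=1:−1/216 t=2:+1/64 t=3:−1/216 t=4:+1/13824 = 5/768
3j²(4 4 4; 0 0 0) = Δ·Π!·Σ² = 18/1001  (sign +1)
sum: t=0:+1/3456 t=1:−1/864 = -1/1152
3j²(4 4 4; 3 0 -3) = Δ·Π!·Σ² = 7/286  (sign +1)
combine: 4πI² = 729·18/1001·7/286 = 6561/20449
take √, sign +1: I = 0.15978796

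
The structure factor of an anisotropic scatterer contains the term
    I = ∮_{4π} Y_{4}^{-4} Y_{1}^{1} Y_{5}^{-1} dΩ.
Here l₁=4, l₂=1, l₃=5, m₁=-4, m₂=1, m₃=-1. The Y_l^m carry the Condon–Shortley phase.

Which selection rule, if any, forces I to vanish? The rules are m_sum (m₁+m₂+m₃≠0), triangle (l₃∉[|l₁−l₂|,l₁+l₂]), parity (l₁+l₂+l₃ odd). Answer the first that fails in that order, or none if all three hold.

m_sum

m₁+m₂+m₃ = -4 + 1 − 1 = -4  ✗
triangle: |4−1|=3 ≤ l₃=5 ≤ 4+1=5
parity: l₁+l₂+l₃ = 10 is even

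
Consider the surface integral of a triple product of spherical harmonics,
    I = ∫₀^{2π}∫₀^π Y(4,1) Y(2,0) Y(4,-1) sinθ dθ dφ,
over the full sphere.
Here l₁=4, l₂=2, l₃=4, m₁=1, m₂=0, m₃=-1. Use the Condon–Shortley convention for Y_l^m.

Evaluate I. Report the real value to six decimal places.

-0.139264

Checks pass: Σm=0; 10 even; l₃=4∈[2,6].
(2·4+1)(2·2+1)(2·4+1) = 405
Δ: 2! 6! 2! / 11! → 1/13860
sum: t=0:+1/192 t=1:−1/36 t=2:+1/192 = -5/288
3j²(4 2 4; 0 0 0) = Δ·Π!·Σ² = 20/693  (sign -1)
sum: t=0:+1/144 t=1:−1/48 t=2:+1/480 = -17/1440
3j²(4 2 4; 1 0 -1) = Δ·Π!·Σ² = 289/13860  (sign +1)
combine: 4πI² = 405·20/693·289/13860 = 1445/5929
take √, sign -1: I = -0.13926381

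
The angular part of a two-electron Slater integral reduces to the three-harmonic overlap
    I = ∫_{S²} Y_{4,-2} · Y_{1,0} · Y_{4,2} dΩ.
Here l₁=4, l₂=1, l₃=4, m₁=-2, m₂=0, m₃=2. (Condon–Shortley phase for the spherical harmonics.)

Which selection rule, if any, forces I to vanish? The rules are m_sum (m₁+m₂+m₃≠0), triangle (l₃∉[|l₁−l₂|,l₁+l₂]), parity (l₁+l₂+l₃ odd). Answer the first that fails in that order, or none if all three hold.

m₁+m₂+m₃ = -2 + 0 + 2 = 0  ✓
triangle: |4−1|=3 ≤ l₃=4 ≤ 4+1=5  ✓
parity: l₁+l₂+l₃ = 9 is odd  ✗

parity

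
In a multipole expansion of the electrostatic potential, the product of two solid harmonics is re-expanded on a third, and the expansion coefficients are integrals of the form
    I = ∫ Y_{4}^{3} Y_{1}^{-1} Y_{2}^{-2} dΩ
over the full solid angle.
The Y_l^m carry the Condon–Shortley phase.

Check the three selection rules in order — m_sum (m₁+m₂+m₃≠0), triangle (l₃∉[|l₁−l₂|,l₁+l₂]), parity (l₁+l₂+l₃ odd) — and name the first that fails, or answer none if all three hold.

Σmᵢ = 0  ✓
l₃∈[|l₁−l₂|,l₁+l₂]=[3,5], have l₃=2  ✗
Σlᵢ = 7 ⇒ odd

triangle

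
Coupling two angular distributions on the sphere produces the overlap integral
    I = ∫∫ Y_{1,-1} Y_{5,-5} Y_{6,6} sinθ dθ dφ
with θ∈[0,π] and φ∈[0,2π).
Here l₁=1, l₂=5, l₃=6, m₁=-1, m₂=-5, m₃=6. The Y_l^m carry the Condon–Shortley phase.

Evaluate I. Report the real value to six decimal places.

0.331940

Rules hold: Σm=0, L=12 even, 4≤6≤6.
N = 3·11·13 = 429
Δ = 0!·2!·10!/13! = 1/858
Racah Σ t=0..0: t=0:+1/14400 = 1/14400
⇒ 3j(1 5 6; 0 0 0)² = 6/143, sgn +1
Racah Σ t=0..0: t=0:+1/7257600 = 1/7257600
⇒ 3j(1 5 6; -1 -5 6)² = 1/13, sgn +1
4πI² = N·(3j₀)²·(3jₘ)² = 18/13
I = +1·√(1.38462/4π) = 0.33194004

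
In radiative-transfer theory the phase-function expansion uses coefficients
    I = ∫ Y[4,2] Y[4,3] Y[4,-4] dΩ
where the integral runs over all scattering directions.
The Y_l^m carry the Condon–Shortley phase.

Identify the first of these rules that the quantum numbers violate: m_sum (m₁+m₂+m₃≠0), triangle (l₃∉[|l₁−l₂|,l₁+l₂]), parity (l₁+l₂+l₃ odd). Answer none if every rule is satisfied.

m₁+m₂+m₃ = 2 + 3 − 4 = 1  ✗
triangle: |4−4|=0 ≤ l₃=4 ≤ 4+4=8
parity: l₁+l₂+l₃ = 12 is even

m_sum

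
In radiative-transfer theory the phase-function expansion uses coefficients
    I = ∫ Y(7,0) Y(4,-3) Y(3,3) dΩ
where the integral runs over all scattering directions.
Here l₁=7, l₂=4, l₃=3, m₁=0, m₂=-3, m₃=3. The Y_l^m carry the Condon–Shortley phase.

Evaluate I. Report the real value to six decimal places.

m-sum 0 ✓  L=14 even ✓  3≤3≤11 ✓
Π(2lᵢ+1) = 15×9×7 = 945
triangle coeff Δ(7,4,3) = 1/45045
Σ_t [4,4]: t=4:+1/20736 = 1/20736
(3j)²=35/1287 [(7 4 3; 0 0 0)], sign=-1
Σ_t [1,1]: t=1:−1/3628800 = -1/3628800
(3j)²=1/6435 [(7 4 3; 0 -3 3)], sign=-1
⇒ 4πI² = 245/61347
I = (+1)√(245/61347/(4π)) = 0.01782713

0.017827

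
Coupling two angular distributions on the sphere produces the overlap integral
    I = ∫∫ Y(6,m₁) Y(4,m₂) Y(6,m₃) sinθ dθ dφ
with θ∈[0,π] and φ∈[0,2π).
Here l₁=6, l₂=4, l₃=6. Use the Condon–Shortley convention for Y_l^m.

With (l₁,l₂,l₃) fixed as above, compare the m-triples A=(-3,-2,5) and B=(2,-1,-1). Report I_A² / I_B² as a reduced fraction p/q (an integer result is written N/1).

Shared (l₁,l₂,l₃)=(6,4,6): N and (l;000)² cancel in I_A²/I_B².
A: Δ = 4!·8!·4!/17! = 1/15315300; Racah Σ t=1..2: t=1:−1/1451520 t=2:+1/483840 = 1/725760; ⇒ 3j(6 4 6; -3 -2 5)² = 24/1547, sgn -1
B: Δ = 4!·8!·4!/17! = 1/15315300; Racah Σ t=0..3: t=0:+1/82944 t=1:−1/17280 t=2:+1/34560 t=3:−1/725760 = -53/2903040; ⇒ 3j(6 4 6; 2 -1 -1)² = 2809/306306, sgn +1
I_A²/I_B² = (24/1547)/(2809/306306) = 4752/2809

4752/2809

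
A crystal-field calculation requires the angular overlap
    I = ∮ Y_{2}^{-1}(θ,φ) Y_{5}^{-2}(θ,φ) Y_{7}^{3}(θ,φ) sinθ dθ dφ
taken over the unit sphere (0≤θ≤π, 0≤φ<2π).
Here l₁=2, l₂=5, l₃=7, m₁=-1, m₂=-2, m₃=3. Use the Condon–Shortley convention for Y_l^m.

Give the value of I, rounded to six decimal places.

-0.248277

Rules hold: Σm=0, L=14 even, 3≤7≤7.
N = 5·11·15 = 825
Δ = 0!·4!·10!/15! = 1/15015
Racah Σ t=0..0: t=0:+1/57600 = 1/57600
⇒ 3j(2 5 7; 0 0 0)² = 21/715, sgn -1
Racah Σ t=0..0: t=0:+1/181440 = 1/181440
⇒ 3j(2 5 7; -1 -2 3)² = 32/1001, sgn +1
4πI² = N·(3j₀)²·(3jₘ)² = 1440/1859
I = -1·√(0.77461/4π) = -0.24827707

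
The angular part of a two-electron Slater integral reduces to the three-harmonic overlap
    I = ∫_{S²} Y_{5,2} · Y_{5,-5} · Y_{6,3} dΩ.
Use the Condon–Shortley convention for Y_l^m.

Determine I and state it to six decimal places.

-0.172202

m-sum 0 ✓  L=16 even ✓  0≤6≤10 ✓
Π(2lᵢ+1) = 11×11×13 = 1573
triangle coeff Δ(5,5,6) = 1/28588560
Σ_t [0,4]: t=0:+1/345600 t=1:−1/13824 t=2:+1/5184 t=3:−1/13824 t=4:+1/345600 = 7/129600
(3j)²=80/7293 [(5 5 6; 0 0 0)], sign=+1
Σ_t [0,0]: t=0:+1/622080 = 1/622080
(3j)²=105/4862 [(5 5 6; 2 -5 3)], sign=-1
⇒ 4πI² = 1400/3757
I = (-1)√(1400/3757/(4π)) = -0.17220212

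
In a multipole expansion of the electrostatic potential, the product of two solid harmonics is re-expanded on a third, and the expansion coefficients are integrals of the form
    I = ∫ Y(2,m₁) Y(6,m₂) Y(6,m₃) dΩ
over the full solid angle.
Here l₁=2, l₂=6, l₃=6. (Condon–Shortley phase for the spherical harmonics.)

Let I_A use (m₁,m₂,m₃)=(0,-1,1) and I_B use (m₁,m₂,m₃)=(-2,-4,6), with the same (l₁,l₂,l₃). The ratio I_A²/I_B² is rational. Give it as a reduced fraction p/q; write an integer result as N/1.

169/44

Same 2,6,6: normalisation and zero-m 3j drop out of the ratio.
A: Δ: 2! 2! 10! / 15! → 1/90090; sum: t=0:+1/57600 t=1:−1/17280 t=2:+1/120960 = -13/403200; 3j²(2 6 6; 0 -1 1) = Δ·Π!·Σ² = 13/770  (sign +1)
B: Δ: 2! 2! 10! / 15! → 1/90090; sum: t=2:+1/14515200 = 1/14515200; 3j²(2 6 6; -2 -4 6) = Δ·Π!·Σ² = 2/455  (sign +1)
I_A²/I_B² = (13/770)/(2/455) = 169/44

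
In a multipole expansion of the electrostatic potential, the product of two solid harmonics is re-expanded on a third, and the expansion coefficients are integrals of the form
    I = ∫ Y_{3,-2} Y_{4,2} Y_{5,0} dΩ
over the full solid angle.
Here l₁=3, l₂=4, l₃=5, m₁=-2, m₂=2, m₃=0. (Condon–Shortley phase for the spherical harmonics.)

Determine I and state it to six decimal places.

-0.171327

m-sum 0 ✓  L=12 even ✓  1≤5≤7 ✓
Π(2lᵢ+1) = 7×9×11 = 693
triangle coeff Δ(3,4,5) = 1/180180
Σ_t [0,2]: t=0:+1/576 t=1:−1/144 t=2:+1/576 = -1/288
(3j)²=20/1001 [(3 4 5; 0 0 0)], sign=+1
Σ_t [1,2]: t=1:−1/2880 t=2:+1/576 = 1/720
(3j)²=80/3003 [(3 4 5; -2 2 0)], sign=-1
⇒ 4πI² = 4800/13013
I = (-1)√(4800/13013/(4π)) = -0.17132746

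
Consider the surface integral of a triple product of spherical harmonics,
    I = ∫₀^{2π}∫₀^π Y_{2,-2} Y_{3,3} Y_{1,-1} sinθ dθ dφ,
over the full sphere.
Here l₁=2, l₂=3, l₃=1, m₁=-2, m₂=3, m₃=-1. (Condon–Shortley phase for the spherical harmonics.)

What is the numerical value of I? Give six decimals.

m-sum 0 ✓  L=6 even ✓  1≤1≤5 ✓
Π(2lᵢ+1) = 5×7×3 = 105
triangle coeff Δ(2,3,1) = 1/105
Σ_t [2,2]: t=2:+1/4 = 1/4
(3j)²=3/35 [(2 3 1; 0 0 0)], sign=-1
Σ_t [4,4]: t=4:+1/48 = 1/48
(3j)²=1/7 [(2 3 1; -2 3 -1)], sign=+1
⇒ 4πI² = 9/7
I = (-1)√(9/7/(4π)) = -0.31986543

-0.319865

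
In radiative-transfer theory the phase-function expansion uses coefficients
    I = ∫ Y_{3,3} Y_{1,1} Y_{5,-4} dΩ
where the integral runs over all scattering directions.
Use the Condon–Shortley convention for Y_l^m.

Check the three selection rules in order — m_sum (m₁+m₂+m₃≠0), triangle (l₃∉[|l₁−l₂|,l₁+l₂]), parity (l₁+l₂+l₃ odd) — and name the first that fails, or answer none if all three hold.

azimuthal sum: 3 + 1 − 4 = 0  ✓
2 ≤ 5 ≤ 4 (triangle on l)  ✗
L = 3 + 1 + 5 = 9 (odd)

triangle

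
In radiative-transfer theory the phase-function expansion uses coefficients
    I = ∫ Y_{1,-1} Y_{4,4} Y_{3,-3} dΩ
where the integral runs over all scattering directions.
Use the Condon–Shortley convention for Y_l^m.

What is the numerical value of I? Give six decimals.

Rules hold: Σm=0, L=8 even, 3≤3≤5.
N = 3·9·7 = 189
Δ = 2!·0!·6!/9! = 1/252
Racah Σ t=1..1: t=1:−1/36 = -1/36
⇒ 3j(1 4 3; 0 0 0)² = 4/63, sgn +1
Racah Σ t=2..2: t=2:+1/1440 = 1/1440
⇒ 3j(1 4 3; -1 4 -3)² = 1/9, sgn +1
4πI² = N·(3j₀)²·(3jₘ)² = 4/3
I = +1·√(1.33333/4π) = 0.32573501

0.325735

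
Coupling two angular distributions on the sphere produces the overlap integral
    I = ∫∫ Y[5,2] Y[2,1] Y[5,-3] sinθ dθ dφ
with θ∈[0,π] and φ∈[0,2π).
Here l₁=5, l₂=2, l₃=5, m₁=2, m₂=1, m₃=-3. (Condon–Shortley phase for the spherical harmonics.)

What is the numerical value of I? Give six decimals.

-0.161739

m-sum 0 ✓  L=12 even ✓  3≤5≤7 ✓
Π(2lᵢ+1) = 11×5×11 = 605
triangle coeff Δ(5,2,5) = 1/38610
Σ_t [0,2]: t=0:+1/2880 t=1:−1/576 t=2:+1/2880 = -1/960
(3j)²=10/429 [(5 2 5; 0 0 0)], sign=+1
Σ_t [1,2]: t=1:−1/2880 t=2:+1/10080 = -1/4032
(3j)²=10/429 [(5 2 5; 2 1 -3)], sign=-1
⇒ 4πI² = 500/1521
I = (-1)√(500/1521/(4π)) = -0.16173926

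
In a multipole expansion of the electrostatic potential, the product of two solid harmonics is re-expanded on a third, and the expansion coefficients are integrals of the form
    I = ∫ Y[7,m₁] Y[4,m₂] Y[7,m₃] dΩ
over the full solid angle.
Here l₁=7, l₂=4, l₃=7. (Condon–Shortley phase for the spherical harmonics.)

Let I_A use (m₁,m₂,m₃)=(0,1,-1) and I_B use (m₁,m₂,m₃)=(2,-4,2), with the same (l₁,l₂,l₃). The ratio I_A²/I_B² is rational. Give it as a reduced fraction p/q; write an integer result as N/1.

9/196

Shared (l₁,l₂,l₃)=(7,4,7): N and (l;000)² cancel in I_A²/I_B².
A: Δ = 4!·10!·4!/19! = 1/58198140; Racah Σ t=1..4: t=1:−1/2488320 t=2:+1/345600 t=3:−1/414720 t=4:+1/4354560 = 1/3225600; ⇒ 3j(7 4 7; 0 1 -1)² = 81/92378, sgn +1
B: Δ = 4!·10!·4!/19! = 1/58198140; Racah Σ t=0..0: t=0:+1/8294400 = 1/8294400; ⇒ 3j(7 4 7; 2 -4 2)² = 882/46189, sgn -1
I_A²/I_B² = (81/92378)/(882/46189) = 9/196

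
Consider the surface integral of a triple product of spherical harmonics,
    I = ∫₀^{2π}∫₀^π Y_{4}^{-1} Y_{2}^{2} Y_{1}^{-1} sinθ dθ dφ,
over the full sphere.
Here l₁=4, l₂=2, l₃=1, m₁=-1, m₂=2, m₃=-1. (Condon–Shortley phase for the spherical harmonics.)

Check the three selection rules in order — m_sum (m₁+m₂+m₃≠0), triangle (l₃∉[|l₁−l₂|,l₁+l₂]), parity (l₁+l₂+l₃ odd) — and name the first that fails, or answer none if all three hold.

Σmᵢ = 0  ✓
l₃∈[|l₁−l₂|,l₁+l₂]=[2,6], have l₃=1  ✗
Σlᵢ = 7 ⇒ odd

triangle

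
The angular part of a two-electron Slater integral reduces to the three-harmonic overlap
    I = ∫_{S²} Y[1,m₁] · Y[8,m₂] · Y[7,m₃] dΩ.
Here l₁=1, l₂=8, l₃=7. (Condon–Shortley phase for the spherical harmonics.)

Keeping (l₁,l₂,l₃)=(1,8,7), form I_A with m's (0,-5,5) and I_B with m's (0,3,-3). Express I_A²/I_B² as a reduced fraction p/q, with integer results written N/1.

Same 1,8,7: normalisation and zero-m 3j drop out of the ratio.
A: Δ: 2! 0! 14! / 17! → 1/2040; sum: t=1:−1/958003200 = -1/958003200; 3j²(1 8 7; 0 -5 5) = Δ·Π!·Σ² = 13/680  (sign -1)
B: Δ: 2! 0! 14! / 17! → 1/2040; sum: t=1:−1/87091200 = -1/87091200; 3j²(1 8 7; 0 3 -3) = Δ·Π!·Σ² = 11/408  (sign -1)
I_A²/I_B² = (13/680)/(11/408) = 39/55

39/55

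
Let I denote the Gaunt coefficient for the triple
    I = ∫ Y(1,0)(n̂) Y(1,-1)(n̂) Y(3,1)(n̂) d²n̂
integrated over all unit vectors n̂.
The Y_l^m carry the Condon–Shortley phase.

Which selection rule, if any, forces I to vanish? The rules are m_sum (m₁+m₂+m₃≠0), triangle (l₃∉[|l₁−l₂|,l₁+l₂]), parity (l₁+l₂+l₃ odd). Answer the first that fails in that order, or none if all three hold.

azimuthal sum: 0 − 1 + 1 = 0  ✓
0 ≤ 3 ≤ 2 (triangle on l)  ✗
L = 1 + 1 + 3 = 5 (odd)

triangle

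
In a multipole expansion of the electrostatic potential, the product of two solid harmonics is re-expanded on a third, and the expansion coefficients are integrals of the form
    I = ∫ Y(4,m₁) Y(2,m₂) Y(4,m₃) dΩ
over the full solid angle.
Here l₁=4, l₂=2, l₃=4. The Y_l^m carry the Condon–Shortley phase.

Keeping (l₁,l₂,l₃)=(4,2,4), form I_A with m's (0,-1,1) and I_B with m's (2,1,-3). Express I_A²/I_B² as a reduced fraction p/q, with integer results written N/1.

l's match ⇒ only the (l;m) 3-j factors differ between A and B.
A: triangle coeff Δ(4,2,4) = 1/13860; Σ_t [0,1]: t=0:+1/96 t=1:−1/72 = -1/288; (3j)²=1/462 [(4 2 4; 0 -1 1)], sign=+1
B: triangle coeff Δ(4,2,4) = 1/13860; Σ_t [1,2]: t=1:−1/240 t=2:+1/1440 = -1/288; (3j)²=5/132 [(4 2 4; 2 1 -3)], sign=+1
I_A²/I_B² = (1/462)/(5/132) = 2/35

2/35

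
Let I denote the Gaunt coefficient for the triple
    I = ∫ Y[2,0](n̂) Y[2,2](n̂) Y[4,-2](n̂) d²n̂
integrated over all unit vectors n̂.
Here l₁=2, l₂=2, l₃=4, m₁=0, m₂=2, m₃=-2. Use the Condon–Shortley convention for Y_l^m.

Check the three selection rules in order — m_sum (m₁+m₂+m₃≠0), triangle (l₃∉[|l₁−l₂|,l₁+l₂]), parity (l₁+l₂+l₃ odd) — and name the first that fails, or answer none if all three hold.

azimuthal sum: 0 + 2 − 2 = 0  ✓
0 ≤ 4 ≤ 4 (triangle on l)  ✓
L = 2 + 2 + 4 = 8 (even)  ✓

none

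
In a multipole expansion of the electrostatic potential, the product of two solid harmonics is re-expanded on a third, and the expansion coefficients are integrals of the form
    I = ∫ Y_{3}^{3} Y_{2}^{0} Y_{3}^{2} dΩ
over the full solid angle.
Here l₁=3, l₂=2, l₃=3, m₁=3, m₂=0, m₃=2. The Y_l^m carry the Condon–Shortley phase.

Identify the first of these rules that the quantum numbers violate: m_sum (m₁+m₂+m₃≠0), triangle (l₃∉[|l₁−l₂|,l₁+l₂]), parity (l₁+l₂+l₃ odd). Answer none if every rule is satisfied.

m₁+m₂+m₃ = 3 + 0 + 2 = 5  ✗
triangle: |3−2|=1 ≤ l₃=3 ≤ 3+2=5
parity: l₁+l₂+l₃ = 8 is even

m_sum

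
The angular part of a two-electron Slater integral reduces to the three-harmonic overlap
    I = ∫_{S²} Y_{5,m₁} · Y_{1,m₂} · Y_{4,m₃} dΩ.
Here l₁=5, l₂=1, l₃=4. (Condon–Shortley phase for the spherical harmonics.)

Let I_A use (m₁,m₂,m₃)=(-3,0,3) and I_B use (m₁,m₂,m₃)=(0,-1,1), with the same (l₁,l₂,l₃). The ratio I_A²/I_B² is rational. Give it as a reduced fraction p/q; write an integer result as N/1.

8/5

l's match ⇒ only the (l;m) 3-j factors differ between A and B.
A: triangle coeff Δ(5,1,4) = 1/495; Σ_t [1,1]: t=1:−1/5040 = -1/5040; (3j)²=16/495 [(5 1 4; -3 0 3)], sign=+1
B: triangle coeff Δ(5,1,4) = 1/495; Σ_t [0,0]: t=0:+1/1440 = 1/1440; (3j)²=2/99 [(5 1 4; 0 -1 1)], sign=-1
I_A²/I_B² = (16/495)/(2/99) = 8/5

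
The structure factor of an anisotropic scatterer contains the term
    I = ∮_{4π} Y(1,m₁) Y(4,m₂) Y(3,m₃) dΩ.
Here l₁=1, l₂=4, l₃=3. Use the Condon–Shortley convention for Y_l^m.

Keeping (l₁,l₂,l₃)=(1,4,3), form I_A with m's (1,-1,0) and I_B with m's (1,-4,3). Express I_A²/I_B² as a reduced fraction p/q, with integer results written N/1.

Shared (l₁,l₂,l₃)=(1,4,3): N and (l;000)² cancel in I_A²/I_B².
A: Δ = 2!·0!·6!/9! = 1/252; Racah Σ t=0..0: t=0:+1/72 = 1/72; ⇒ 3j(1 4 3; 1 -1 0)² = 5/126, sgn -1
B: Δ = 2!·0!·6!/9! = 1/252; Racah Σ t=0..0: t=0:+1/1440 = 1/1440; ⇒ 3j(1 4 3; 1 -4 3)² = 1/9, sgn +1
I_A²/I_B² = (5/126)/(1/9) = 5/14

5/14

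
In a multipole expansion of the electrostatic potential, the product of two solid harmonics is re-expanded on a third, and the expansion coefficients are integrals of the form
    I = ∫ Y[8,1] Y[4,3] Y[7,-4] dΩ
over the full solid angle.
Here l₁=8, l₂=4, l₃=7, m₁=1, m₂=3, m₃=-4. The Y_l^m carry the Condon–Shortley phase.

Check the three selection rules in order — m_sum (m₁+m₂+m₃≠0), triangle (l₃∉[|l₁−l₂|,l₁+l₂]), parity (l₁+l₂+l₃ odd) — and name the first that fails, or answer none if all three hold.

Σmᵢ = 0  ✓
l₃∈[|l₁−l₂|,l₁+l₂]=[4,12], have l₃=7  ✓
Σlᵢ = 19 ⇒ odd  ✗

parity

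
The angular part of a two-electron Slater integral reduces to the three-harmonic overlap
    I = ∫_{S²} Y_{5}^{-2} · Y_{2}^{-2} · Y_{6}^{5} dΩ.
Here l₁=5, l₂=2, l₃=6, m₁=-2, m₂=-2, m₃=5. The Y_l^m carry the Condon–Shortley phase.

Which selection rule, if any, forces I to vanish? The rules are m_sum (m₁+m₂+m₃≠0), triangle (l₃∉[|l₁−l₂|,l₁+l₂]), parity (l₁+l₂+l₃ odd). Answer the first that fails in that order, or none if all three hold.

azimuthal sum: -2 − 2 + 5 = 1  ✗
3 ≤ 6 ≤ 7 (triangle on l)
L = 5 + 2 + 6 = 13 (odd)

m_sum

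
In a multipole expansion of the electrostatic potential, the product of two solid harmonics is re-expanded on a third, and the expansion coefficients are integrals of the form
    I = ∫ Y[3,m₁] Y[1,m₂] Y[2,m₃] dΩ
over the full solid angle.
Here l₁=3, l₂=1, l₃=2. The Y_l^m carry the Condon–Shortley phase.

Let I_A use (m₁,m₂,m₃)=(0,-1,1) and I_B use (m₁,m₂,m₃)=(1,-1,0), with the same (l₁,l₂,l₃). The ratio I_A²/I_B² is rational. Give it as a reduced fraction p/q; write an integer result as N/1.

1/2

l's match ⇒ only the (l;m) 3-j factors differ between A and B.
A: triangle coeff Δ(3,1,2) = 1/105; Σ_t [0,0]: t=0:+1/12 = 1/12; (3j)²=1/35 [(3 1 2; 0 -1 1)], sign=-1
B: triangle coeff Δ(3,1,2) = 1/105; Σ_t [0,0]: t=0:+1/8 = 1/8; (3j)²=2/35 [(3 1 2; 1 -1 0)], sign=+1
I_A²/I_B² = (1/35)/(2/35) = 1/2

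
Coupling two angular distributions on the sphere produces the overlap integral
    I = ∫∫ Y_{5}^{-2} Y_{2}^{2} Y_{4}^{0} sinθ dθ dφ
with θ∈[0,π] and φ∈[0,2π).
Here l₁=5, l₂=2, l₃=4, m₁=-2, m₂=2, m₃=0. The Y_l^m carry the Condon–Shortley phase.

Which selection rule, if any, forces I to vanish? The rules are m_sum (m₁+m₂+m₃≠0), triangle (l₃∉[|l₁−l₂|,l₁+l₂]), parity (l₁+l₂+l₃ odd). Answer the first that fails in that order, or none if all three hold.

parity

Σmᵢ = 0  ✓
l₃∈[|l₁−l₂|,l₁+l₂]=[3,7], have l₃=4  ✓
Σlᵢ = 11 ⇒ odd  ✗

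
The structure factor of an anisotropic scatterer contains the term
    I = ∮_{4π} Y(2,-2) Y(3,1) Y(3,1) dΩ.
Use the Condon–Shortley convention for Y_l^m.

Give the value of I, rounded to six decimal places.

Rules hold: Σm=0, L=8 even, 1≤3≤5.
N = 5·7·7 = 245
Δ = 2!·2!·4!/9! = 1/3780
Racah Σ t=0..2: t=0:+1/24 t=1:−1/4 t=2:+1/24 = -1/6
⇒ 3j(2 3 3; 0 0 0)² = 4/105, sgn +1
Racah Σ t=2..2: t=2:+1/16 = 1/16
⇒ 3j(2 3 3; -2 1 1)² = 2/35, sgn +1
4πI² = N·(3j₀)²·(3jₘ)² = 8/15
I = +1·√(0.533333/4π) = 0.20601291

0.206013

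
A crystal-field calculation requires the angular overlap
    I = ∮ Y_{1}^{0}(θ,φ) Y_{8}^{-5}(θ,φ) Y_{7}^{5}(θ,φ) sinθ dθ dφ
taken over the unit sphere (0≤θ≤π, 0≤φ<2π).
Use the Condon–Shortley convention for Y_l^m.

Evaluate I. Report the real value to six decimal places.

-0.191081

Checks pass: Σm=0; 16 even; l₃=7∈[7,9].
(2·1+1)(2·8+1)(2·7+1) = 765
Δ: 2! 0! 14! / 17! → 1/2040
sum: t=1:−1/25401600 = -1/25401600
3j²(1 8 7; 0 0 0) = Δ·Π!·Σ² = 8/255  (sign +1)
sum: t=1:−1/958003200 = -1/958003200
3j²(1 8 7; 0 -5 5) = Δ·Π!·Σ² = 13/680  (sign -1)
combine: 4πI² = 765·8/255·13/680 = 39/85
take √, sign -1: I = -0.19108118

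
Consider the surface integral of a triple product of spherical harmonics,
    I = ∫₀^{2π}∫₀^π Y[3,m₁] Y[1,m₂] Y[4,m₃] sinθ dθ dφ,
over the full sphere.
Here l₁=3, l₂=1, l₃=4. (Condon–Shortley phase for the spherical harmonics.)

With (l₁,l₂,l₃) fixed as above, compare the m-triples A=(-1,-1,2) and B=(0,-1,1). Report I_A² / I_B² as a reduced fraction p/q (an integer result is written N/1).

Same 3,1,4: normalisation and zero-m 3j drop out of the ratio.
A: Δ: 0! 6! 2! / 9! → 1/252; sum: t=0:+1/96 = 1/96; 3j²(3 1 4; -1 -1 2) = Δ·Π!·Σ² = 5/84  (sign +1)
B: Δ: 0! 6! 2! / 9! → 1/252; sum: t=0:+1/72 = 1/72; 3j²(3 1 4; 0 -1 1) = Δ·Π!·Σ² = 5/126  (sign -1)
I_A²/I_B² = (5/84)/(5/126) = 3/2

3/2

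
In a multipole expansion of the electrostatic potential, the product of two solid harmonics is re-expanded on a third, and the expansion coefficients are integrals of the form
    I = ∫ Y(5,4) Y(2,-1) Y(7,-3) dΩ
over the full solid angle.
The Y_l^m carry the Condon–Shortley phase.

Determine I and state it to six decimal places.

m-sum 0 ✓  L=14 even ✓  3≤7≤7 ✓
Π(2lᵢ+1) = 11×5×15 = 825
triangle coeff Δ(5,2,7) = 1/15015
Σ_t [0,0]: t=0:+1/57600 = 1/57600
(3j)²=21/715 [(5 2 7; 0 0 0)], sign=-1
Σ_t [0,0]: t=0:+1/2177280 = 1/2177280
(3j)²=8/3003 [(5 2 7; 4 -1 -3)], sign=+1
⇒ 4πI² = 120/1859
I = (-1)√(120/1859/(4π)) = -0.07167142

-0.071671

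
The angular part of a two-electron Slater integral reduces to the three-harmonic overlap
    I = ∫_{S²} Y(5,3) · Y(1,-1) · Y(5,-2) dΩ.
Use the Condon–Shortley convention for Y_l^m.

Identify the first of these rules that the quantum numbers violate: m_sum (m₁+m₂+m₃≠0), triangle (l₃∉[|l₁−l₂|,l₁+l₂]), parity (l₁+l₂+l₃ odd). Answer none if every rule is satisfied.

m₁+m₂+m₃ = 3 − 1 − 2 = 0  ✓
triangle: |5−1|=4 ≤ l₃=5 ≤ 5+1=6  ✓
parity: l₁+l₂+l₃ = 11 is odd  ✗

parity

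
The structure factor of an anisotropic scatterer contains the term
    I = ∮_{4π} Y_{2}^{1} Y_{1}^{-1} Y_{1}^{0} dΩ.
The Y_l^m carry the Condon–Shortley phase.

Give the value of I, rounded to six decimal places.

Rules hold: Σm=0, L=4 even, 1≤1≤3.
N = 5·3·3 = 45
Δ = 2!·2!·0!/5! = 1/30
Racah Σ t=1..1: t=1:−1/1 = -1/1
⇒ 3j(2 1 1; 0 0 0)² = 2/15, sgn +1
Racah Σ t=0..0: t=0:+1/2 = 1/2
⇒ 3j(2 1 1; 1 -1 0)² = 1/10, sgn -1
4πI² = N·(3j₀)²·(3jₘ)² = 3/5
I = -1·√(0.6/4π) = -0.21850969

-0.218510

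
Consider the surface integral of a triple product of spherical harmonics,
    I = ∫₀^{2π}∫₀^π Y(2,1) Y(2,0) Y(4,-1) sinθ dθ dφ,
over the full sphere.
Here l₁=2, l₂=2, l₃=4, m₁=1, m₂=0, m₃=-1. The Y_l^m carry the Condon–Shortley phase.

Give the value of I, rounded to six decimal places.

Rules hold: Σm=0, L=8 even, 0≤4≤4.
N = 5·5·9 = 225
Δ = 0!·4!·4!/9! = 1/630
Racah Σ t=0..0: t=0:+1/16 = 1/16
⇒ 3j(2 2 4; 0 0 0)² = 2/35, sgn +1
Racah Σ t=0..0: t=0:+1/24 = 1/24
⇒ 3j(2 2 4; 1 0 -1)² = 1/21, sgn -1
4πI² = N·(3j₀)²·(3jₘ)² = 30/49
I = -1·√(0.612245/4π) = -0.22072812

-0.220728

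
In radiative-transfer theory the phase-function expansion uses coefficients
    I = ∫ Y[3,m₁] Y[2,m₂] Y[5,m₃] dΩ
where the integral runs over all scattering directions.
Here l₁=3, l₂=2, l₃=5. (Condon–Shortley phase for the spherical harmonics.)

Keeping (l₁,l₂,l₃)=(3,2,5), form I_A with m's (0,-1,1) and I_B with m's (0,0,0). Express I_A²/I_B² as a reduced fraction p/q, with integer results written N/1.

4/5

Same 3,2,5: normalisation and zero-m 3j drop out of the ratio.
A: Δ: 0! 6! 4! / 11! → 1/2310; sum: t=0:+1/216 = 1/216; 3j²(3 2 5; 0 -1 1) = Δ·Π!·Σ² = 8/231  (sign +1)
B: Δ: 0! 6! 4! / 11! → 1/2310; sum: t=0:+1/144 = 1/144; 3j²(3 2 5; 0 0 0) = Δ·Π!·Σ² = 10/231  (sign -1)
I_A²/I_B² = (8/231)/(10/231) = 4/5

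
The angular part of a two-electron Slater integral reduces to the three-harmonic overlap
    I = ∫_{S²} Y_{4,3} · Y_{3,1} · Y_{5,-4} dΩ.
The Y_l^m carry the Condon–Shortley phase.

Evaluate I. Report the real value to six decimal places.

0.042401

Rules hold: Σm=0, L=12 even, 1≤5≤7.
N = 9·7·11 = 693
Δ = 2!·6!·4!/13! = 1/180180
Racah Σ t=0..2: t=0:+1/576 t=1:−1/144 t=2:+1/576 = -1/288
⇒ 3j(4 3 5; 0 0 0)² = 20/1001, sgn +1
Racah Σ t=0..1: t=0:+1/5760 t=1:−1/4320 = -1/17280
⇒ 3j(4 3 5; 3 1 -4)² = 7/4290, sgn +1
4πI² = N·(3j₀)²·(3jₘ)² = 42/1859
I = +1·√(0.0225928/4π) = 0.04240138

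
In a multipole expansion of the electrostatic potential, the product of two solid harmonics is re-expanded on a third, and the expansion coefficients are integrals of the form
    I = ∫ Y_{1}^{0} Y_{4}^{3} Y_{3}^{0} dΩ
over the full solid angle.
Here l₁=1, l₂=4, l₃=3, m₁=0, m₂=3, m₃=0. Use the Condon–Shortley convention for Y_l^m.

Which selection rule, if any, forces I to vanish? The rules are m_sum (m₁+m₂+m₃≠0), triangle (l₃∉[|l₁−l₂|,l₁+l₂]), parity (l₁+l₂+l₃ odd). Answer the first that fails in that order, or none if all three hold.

m_sum

m₁+m₂+m₃ = 0 + 3 + 0 = 3  ✗
triangle: |1−4|=3 ≤ l₃=3 ≤ 1+4=5
parity: l₁+l₂+l₃ = 8 is even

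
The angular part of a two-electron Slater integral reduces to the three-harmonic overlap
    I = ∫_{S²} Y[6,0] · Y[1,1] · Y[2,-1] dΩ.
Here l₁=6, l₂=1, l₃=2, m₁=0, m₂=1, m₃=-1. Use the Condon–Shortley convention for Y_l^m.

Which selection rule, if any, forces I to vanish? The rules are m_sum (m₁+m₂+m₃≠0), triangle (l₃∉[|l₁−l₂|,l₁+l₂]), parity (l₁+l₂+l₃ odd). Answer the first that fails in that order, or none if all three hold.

triangle

azimuthal sum: 0 + 1 − 1 = 0  ✓
5 ≤ 2 ≤ 7 (triangle on l)  ✗
L = 6 + 1 + 2 = 9 (odd)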